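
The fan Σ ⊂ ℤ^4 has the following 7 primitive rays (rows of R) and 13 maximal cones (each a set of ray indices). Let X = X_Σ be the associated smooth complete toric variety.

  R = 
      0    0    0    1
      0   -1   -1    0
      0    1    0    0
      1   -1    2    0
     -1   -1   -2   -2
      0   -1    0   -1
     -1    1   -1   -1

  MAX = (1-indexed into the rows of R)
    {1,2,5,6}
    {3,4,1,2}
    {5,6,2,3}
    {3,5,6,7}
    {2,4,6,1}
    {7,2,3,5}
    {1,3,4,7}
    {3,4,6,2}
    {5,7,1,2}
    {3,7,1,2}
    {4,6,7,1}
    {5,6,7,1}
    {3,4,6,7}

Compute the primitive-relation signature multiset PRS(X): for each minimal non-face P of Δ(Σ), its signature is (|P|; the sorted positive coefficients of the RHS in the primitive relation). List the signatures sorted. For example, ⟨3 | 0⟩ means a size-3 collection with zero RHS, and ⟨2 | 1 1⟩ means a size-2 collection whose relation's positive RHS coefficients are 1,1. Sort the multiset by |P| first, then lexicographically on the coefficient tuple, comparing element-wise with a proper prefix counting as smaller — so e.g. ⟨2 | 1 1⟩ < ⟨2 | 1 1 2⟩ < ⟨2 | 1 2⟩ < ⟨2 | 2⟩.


5 minimal non-faces of Δ(Σ) (on 7 rays):

  • {4,5}:  v_{4} + v_{5} = 2·v_{6}  →  sig = ⟨2 | 2⟩
  • {1,3,6}:  v_{1} + v_{3} + v_{6} = 0  →  sig = ⟨3 | 0⟩
  • {2,4,7}:  v_{2} + v_{4} + v_{7} = v_{6}  →  sig = ⟨3 | 1⟩
  • {2,6,7}:  v_{2} + v_{6} + v_{7} = v_{5}  →  sig = ⟨3 | 1⟩
  • {1,3,5}:  v_{1} + v_{3} + v_{5} = v_{2} + v_{7}  →  sig = ⟨3 | 1 1⟩

Signatures (|P|; sorted positive RHS coefficients), sorted:
{ ⟨2 | 2⟩,  ⟨3 | 0⟩,  ⟨3 | 1⟩ ×2,  ⟨3 | 1 1⟩ }


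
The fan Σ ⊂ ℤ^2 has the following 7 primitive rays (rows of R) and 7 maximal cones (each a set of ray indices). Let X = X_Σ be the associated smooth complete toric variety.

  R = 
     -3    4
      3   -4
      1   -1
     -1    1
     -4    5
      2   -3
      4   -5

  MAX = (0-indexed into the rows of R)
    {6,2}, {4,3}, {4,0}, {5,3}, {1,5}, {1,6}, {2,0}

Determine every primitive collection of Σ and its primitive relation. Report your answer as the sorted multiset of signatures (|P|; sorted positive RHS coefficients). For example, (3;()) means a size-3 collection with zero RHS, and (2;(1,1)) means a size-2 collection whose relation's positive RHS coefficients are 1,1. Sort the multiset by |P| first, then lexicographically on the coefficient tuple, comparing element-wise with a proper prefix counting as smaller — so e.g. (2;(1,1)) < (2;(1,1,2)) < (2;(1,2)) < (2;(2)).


Σ has 14 primitive collections:

  • {0,1}:  v_{0} + v_{1} = 0 — sig = (2;())
  • {2,3}:  v_{2} + v_{3} = 0 — sig = (2;())
  • {4,6}:  v_{4} + v_{6} = 0 — sig = (2;())
  • {0,3}:  v_{0} + v_{3} = v_{4} — sig = (2;(1))
  • {0,5}:  v_{0} + v_{5} = v_{3} — sig = (2;(1))
  • {0,6}:  v_{0} + v_{6} = v_{2} — sig = (2;(1))
  • {1,2}:  v_{1} + v_{2} = v_{6} — sig = (2;(1))
  • {1,3}:  v_{1} + v_{3} = v_{5} — sig = (2;(1))
  • {1,4}:  v_{1} + v_{4} = v_{3} — sig = (2;(1))
  • {2,4}:  v_{2} + v_{4} = v_{0} — sig = (2;(1))
  • {2,5}:  v_{2} + v_{5} = v_{1} — sig = (2;(1))
  • {3,6}:  v_{3} + v_{6} = v_{1} — sig = (2;(1))
  • {4,5}:  v_{4} + v_{5} = 2·v_{3} — sig = (2;(2))
  • {5,6}:  v_{5} + v_{6} = 2·v_{1} — sig = (2;(2))

Hence PRS(X_Σ) =
[(2;()), (2;()), (2;()), (2;(1)), (2;(1)), (2;(1)), (2;(1)), (2;(1)), (2;(1)), (2;(1)), (2;(1)), (2;(1)), (2;(2)), (2;(2))]


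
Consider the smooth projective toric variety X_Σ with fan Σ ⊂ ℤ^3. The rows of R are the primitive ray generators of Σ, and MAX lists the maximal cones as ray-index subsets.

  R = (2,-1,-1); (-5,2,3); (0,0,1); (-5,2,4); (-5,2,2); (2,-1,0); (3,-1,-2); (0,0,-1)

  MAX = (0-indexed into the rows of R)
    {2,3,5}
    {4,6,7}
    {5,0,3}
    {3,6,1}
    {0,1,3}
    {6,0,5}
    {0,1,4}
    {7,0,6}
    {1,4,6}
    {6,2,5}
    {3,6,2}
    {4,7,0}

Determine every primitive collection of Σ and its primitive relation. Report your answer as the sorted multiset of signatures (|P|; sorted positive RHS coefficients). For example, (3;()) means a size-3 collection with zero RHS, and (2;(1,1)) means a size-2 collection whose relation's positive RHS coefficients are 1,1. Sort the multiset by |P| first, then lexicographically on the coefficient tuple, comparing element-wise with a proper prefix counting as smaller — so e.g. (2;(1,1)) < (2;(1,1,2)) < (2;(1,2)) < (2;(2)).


Minimal non-faces — 14 found among 8 rays, 12 max cones:

  P = {2,7}:  v_{2} + v_{7} = 0 ; sig = (2;())
  P = {0,2}:  v_{0} + v_{2} = v_{5} ; sig = (2;(1))
  P = {1,2}:  v_{1} + v_{2} = v_{3} ; sig = (2;(1))
  P = {1,7}:  v_{1} + v_{7} = v_{4} ; sig = (2;(1))
  P = {2,4}:  v_{2} + v_{4} = v_{1} ; sig = (2;(1))
  P = {3,7}:  v_{3} + v_{7} = v_{1} ; sig = (2;(1))
  P = {5,7}:  v_{5} + v_{7} = v_{0} ; sig = (2;(1))
  P = {1,5}:  v_{1} + v_{5} = v_{0} + v_{3} ; sig = (2;(1,1))
  P = {4,5}:  v_{4} + v_{5} = v_{0} + v_{1} ; sig = (2;(1,1))
  P = {3,4}:  v_{3} + v_{4} = 2·v_{1} ; sig = (2;(2))
  P = {0,1,6}:  v_{0} + v_{1} + v_{6} = 0 ; sig = (3;())
  P = {0,3,6}:  v_{0} + v_{3} + v_{6} = v_{2} ; sig = (3;(1))
  P = {0,4,6}:  v_{0} + v_{4} + v_{6} = v_{7} ; sig = (3;(1))
  P = {3,5,6}:  v_{3} + v_{5} + v_{6} = 2·v_{2} ; sig = (3;(2))

Sorted signature multiset PRS(X):
{ (2;()),  (2;(1)) ×6,  (2;(1,1)) ×2,  (2;(2)),  (3;()),  (3;(1)) ×2,  (3;(2)) }


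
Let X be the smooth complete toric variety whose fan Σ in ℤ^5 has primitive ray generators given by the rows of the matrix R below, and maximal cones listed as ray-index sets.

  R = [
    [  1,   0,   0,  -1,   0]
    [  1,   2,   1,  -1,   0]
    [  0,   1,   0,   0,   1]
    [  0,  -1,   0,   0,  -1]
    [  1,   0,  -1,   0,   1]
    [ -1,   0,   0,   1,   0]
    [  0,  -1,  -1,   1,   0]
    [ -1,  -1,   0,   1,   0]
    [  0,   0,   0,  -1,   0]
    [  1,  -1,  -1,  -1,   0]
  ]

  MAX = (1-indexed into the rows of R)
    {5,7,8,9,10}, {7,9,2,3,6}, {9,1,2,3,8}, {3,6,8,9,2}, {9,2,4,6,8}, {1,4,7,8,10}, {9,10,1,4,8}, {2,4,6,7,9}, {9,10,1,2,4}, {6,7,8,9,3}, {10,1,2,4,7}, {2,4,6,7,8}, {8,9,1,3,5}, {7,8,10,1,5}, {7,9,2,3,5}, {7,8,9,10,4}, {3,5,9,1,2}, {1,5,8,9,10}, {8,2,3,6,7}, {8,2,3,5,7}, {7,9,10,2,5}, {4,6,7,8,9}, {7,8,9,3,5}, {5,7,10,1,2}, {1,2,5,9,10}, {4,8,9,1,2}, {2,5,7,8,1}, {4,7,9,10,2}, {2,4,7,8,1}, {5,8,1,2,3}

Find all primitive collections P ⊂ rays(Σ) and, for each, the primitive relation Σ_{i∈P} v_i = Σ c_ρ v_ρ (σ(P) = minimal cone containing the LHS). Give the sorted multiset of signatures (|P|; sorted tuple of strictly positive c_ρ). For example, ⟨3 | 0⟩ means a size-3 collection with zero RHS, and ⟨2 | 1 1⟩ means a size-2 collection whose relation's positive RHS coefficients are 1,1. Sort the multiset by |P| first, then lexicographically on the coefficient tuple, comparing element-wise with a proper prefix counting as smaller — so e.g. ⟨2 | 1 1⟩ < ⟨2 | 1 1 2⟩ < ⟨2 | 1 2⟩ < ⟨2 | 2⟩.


11 minimal non-faces of Δ(Σ) (on 10 rays):

  {1,6}:  v_{1} + v_{6} = 0  ⟹  sig = ⟨2 | 0⟩
  {3,4}:  v_{3} + v_{4} = 0  ⟹  sig = ⟨2 | 0⟩
  {3,10}:  v_{3} + v_{10} = v_{5} + v_{9}  ⟹  sig = ⟨2 | 1 1⟩
  {4,5}:  v_{4} + v_{5} = v_{1} + v_{7}  ⟹  sig = ⟨2 | 1 1⟩
  {5,6}:  v_{5} + v_{6} = v_{3} + v_{7}  ⟹  sig = ⟨2 | 1 1⟩
  {6,10}:  v_{6} + v_{10} = v_{7} + v_{9}  ⟹  sig = ⟨2 | 1 1⟩
  {1,3,7}:  v_{1} + v_{3} + v_{7} = v_{5}  ⟹  sig = ⟨3 | 1⟩
  {1,7,9}:  v_{1} + v_{7} + v_{9} = v_{10}  ⟹  sig = ⟨3 | 1⟩
  {2,8,10}:  v_{2} + v_{8} + v_{10} = v_{1}  ⟹  sig = ⟨3 | 1⟩
  {2,7,8,9}:  v_{2} + v_{7} + v_{8} + v_{9} = 0  ⟹  sig = ⟨4 | 0⟩
  {2,5,8,9}:  v_{2} + v_{5} + v_{8} + v_{9} = v_{1} + v_{3}  ⟹  sig = ⟨4 | 1 1⟩

so the primitive-relation signature multiset is
    ⟨2 | 0⟩
    ⟨2 | 0⟩
    ⟨2 | 1 1⟩
    ⟨2 | 1 1⟩
    ⟨2 | 1 1⟩
    ⟨2 | 1 1⟩
    ⟨3 | 1⟩
    ⟨3 | 1⟩
    ⟨3 | 1⟩
    ⟨4 | 0⟩
    ⟨4 | 1 1⟩


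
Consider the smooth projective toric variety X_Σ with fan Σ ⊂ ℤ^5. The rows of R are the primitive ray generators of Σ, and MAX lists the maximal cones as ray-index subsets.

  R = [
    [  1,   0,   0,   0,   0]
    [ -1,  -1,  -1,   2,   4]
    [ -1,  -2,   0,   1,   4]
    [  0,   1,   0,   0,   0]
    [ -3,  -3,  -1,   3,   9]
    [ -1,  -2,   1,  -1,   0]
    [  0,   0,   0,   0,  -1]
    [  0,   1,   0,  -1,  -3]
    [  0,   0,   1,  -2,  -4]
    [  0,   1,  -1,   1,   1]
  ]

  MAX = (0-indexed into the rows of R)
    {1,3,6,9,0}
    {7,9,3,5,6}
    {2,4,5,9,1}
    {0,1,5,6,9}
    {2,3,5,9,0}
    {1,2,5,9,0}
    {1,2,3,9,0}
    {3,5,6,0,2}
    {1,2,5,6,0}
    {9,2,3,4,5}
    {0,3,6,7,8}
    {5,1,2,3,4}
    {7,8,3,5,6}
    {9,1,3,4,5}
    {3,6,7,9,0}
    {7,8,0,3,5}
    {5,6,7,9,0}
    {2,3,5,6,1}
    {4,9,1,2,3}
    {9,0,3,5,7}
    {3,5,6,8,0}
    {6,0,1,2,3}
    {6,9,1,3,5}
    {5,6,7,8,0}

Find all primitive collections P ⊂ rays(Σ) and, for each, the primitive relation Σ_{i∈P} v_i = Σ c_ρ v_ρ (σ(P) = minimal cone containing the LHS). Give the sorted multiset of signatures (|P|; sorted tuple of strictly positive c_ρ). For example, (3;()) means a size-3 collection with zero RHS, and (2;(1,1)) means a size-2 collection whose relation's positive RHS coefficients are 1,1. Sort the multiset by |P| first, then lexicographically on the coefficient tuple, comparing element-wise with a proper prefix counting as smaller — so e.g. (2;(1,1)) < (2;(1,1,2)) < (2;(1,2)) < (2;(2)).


Σ has 14 primitive collections:

  P={2,8}:  v_{2} + v_{8} = v_{5}  ⇒ sig = (2;(1))
  P={8,9}:  v_{8} + v_{9} = v_{7}  ⇒ sig = (2;(1))
  P={2,7}:  v_{2} + v_{7} = v_{5} + v_{9}  ⇒ sig = (2;(1,1))
  P={1,8}:  v_{1} + v_{8} = v_{5} + v_{6} + v_{9}  ⇒ sig = (2;(1,1,1))
  P={4,8}:  v_{4} + v_{8} = v_{1} + v_{3} + 2·v_{5} + v_{9}  ⇒ sig = (2;(1,1,1,2))
  P={1,7}:  v_{1} + v_{7} = v_{5} + v_{6} + 2·v_{9}  ⇒ sig = (2;(1,1,2))
  P={4,6}:  v_{4} + v_{6} = 2·v_{1} + v_{3} + v_{5}  ⇒ sig = (2;(1,1,2))
  P={4,7}:  v_{4} + v_{7} = v_{1} + v_{3} + 2·v_{5} + 2·v_{9}  ⇒ sig = (2;(1,1,2,2))
  P={0,4}:  v_{0} + v_{4} = 2·v_{2} + v_{9}  ⇒ sig = (2;(1,2))
  P={2,6,9}:  v_{2} + v_{6} + v_{9} = v_{1}  ⇒ sig = (3;(1))
  P={0,1,3,5}:  v_{0} + v_{1} + v_{3} + v_{5} = v_{2}  ⇒ sig = (4;(1))
  P={0,3,5,6,9}:  v_{0} + v_{3} + v_{5} + v_{6} + v_{9} = 0  ⇒ sig = (5;())
  P={0,3,5,6,7}:  v_{0} + v_{3} + v_{5} + v_{6} + v_{7} = v_{8}  ⇒ sig = (5;(1))
  P={1,2,3,5,9}:  v_{1} + v_{2} + v_{3} + v_{5} + v_{9} = v_{4}  ⇒ sig = (5;(1))

Sorted signature multiset PRS(X):
{ (2;(1)) ×2,  (2;(1,1)),  (2;(1,1,1)),  (2;(1,1,1,2)),  (2;(1,1,2)) ×2,  (2;(1,1,2,2)),  (2;(1,2)),  (3;(1)),  (4;(1)),  (5;()),  (5;(1)) ×2 }


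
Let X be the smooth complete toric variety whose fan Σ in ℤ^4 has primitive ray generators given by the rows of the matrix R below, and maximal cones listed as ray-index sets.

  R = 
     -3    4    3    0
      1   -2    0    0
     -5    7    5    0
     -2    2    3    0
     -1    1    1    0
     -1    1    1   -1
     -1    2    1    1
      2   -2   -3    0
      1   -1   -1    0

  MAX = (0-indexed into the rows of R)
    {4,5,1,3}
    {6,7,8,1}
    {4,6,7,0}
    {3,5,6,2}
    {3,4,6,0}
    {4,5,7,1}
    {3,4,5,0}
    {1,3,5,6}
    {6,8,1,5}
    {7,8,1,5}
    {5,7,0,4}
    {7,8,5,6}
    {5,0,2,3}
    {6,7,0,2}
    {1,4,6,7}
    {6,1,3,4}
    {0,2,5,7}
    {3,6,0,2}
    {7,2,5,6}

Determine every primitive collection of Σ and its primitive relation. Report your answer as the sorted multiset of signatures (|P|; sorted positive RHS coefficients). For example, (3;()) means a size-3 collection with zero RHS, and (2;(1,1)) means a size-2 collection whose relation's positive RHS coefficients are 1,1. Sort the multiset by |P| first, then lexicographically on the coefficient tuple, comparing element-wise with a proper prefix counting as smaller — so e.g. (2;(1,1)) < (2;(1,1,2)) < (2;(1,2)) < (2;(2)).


11 collections generate NE(X_Σ); each relation:

  P={3,7}:  v_{3} + v_{7} = 0 ; sig = (2;())
  P={4,8}:  v_{4} + v_{8} = 0 ; sig = (2;())
  P={0,1}:  v_{0} + v_{1} = v_{3} ; sig = (2;(1))
  P={0,8}:  v_{0} + v_{8} = v_{5} + v_{6} ; sig = (2;(1,1))
  P={1,2}:  v_{1} + v_{2} = v_{3} + v_{5} + v_{6} ; sig = (2;(1,1,1))
  P={3,8}:  v_{3} + v_{8} = v_{1} + v_{5} + v_{6} ; sig = (2;(1,1,1))
  P={2,4}:  v_{2} + v_{4} = 2·v_{0} ; sig = (2;(2))
  P={2,8}:  v_{2} + v_{8} = 2·v_{5} + 2·v_{6} ; sig = (2;(2,2))
  P={0,5,6}:  v_{0} + v_{5} + v_{6} = v_{2} ; sig = (3;(1))
  P={4,5,6}:  v_{4} + v_{5} + v_{6} = v_{0} ; sig = (3;(1))
  P={1,5,6,7}:  v_{1} + v_{5} + v_{6} + v_{7} = v_{8} ; sig = (4;(1))

Signatures (|P|; sorted positive RHS coefficients), sorted:
[(2;()), (2;()), (2;(1)), (2;(1,1)), (2;(1,1,1)), (2;(1,1,1)), (2;(2)), (2;(2,2)), (3;(1)), (3;(1)), (4;(1))]


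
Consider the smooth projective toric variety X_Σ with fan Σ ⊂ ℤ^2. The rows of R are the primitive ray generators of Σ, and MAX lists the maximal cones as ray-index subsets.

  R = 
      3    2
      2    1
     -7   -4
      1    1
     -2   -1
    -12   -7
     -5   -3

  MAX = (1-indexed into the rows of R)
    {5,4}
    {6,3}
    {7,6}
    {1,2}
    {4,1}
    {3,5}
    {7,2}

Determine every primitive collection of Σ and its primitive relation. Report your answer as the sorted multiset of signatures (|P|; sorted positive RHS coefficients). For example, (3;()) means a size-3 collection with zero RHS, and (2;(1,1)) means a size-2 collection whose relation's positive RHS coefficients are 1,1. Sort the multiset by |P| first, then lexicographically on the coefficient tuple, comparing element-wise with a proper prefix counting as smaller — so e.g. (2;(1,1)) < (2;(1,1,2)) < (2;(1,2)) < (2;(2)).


Δ(Σ) — 7 vertices, 14 min non-faces:

  • {2,5}:  v_{2} + v_{5} = 0 ; sig = (2;())
  • {1,5}:  v_{1} + v_{5} = v_{4} ; sig = (2;(1))
  • {1,7}:  v_{1} + v_{7} = v_{5} ; sig = (2;(1))
  • {2,3}:  v_{2} + v_{3} = v_{7} ; sig = (2;(1))
  • {2,4}:  v_{2} + v_{4} = v_{1} ; sig = (2;(1))
  • {3,7}:  v_{3} + v_{7} = v_{6} ; sig = (2;(1))
  • {5,7}:  v_{5} + v_{7} = v_{3} ; sig = (2;(1))
  • {1,6}:  v_{1} + v_{6} = v_{3} + v_{5} ; sig = (2;(1,1))
  • {4,6}:  v_{4} + v_{6} = v_{3} + 2·v_{5} ; sig = (2;(1,2))
  • {1,3}:  v_{1} + v_{3} = 2·v_{5} ; sig = (2;(2))
  • {2,6}:  v_{2} + v_{6} = 2·v_{7} ; sig = (2;(2))
  • {4,7}:  v_{4} + v_{7} = 2·v_{5} ; sig = (2;(2))
  • {5,6}:  v_{5} + v_{6} = 2·v_{3} ; sig = (2;(2))
  • {3,4}:  v_{3} + v_{4} = 3·v_{5} ; sig = (2;(3))

Sorted signature multiset PRS(X):
    |P|=2: 14 collections, coeffs (), (1), (1), (1), (1), (1), (1), (1,1), (1,2), (2), (2), (2), (2), (3)


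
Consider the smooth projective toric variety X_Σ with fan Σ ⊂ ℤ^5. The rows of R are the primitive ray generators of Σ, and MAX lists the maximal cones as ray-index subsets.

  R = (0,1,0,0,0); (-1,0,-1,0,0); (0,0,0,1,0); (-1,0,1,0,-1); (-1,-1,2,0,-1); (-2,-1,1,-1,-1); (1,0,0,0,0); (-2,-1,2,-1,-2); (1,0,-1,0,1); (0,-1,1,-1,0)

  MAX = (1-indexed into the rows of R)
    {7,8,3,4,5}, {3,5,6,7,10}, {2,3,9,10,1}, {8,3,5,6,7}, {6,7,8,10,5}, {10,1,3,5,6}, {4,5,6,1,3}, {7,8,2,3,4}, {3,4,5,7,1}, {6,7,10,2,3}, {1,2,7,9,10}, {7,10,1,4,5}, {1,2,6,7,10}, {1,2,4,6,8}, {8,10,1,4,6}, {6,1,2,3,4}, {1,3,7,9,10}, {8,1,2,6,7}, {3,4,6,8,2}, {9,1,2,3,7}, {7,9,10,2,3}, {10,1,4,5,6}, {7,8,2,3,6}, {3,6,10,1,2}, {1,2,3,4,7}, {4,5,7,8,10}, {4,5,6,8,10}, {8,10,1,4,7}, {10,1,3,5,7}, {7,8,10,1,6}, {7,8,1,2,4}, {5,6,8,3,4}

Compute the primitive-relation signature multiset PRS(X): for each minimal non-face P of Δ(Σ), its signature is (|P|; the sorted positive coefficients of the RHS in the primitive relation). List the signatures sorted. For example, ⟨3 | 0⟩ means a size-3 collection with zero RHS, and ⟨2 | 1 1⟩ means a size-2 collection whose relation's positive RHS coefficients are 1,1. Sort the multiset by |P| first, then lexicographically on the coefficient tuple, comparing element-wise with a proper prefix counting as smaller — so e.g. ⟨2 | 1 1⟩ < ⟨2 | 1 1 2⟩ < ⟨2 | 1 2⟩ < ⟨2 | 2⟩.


Σ has 15 primitive collections:

  {4,9}:  v_{4} + v_{9} = 0 — sig = ⟨2 | 0⟩
  {2,5}:  v_{2} + v_{5} = v_{3} + v_{6} — sig = ⟨2 | 1 1⟩
  {5,9}:  v_{5} + v_{9} = v_{3} + v_{10} — sig = ⟨2 | 1 1⟩
  {6,9}:  v_{6} + v_{9} = v_{2} + v_{10} — sig = ⟨2 | 1 1⟩
  {8,9}:  v_{8} + v_{9} = v_{6} + v_{7} — sig = ⟨2 | 1 1⟩
  {2,4,10}:  v_{2} + v_{4} + v_{10} = v_{6} — sig = ⟨3 | 1⟩
  {3,4,10}:  v_{3} + v_{4} + v_{10} = v_{5} — sig = ⟨3 | 1⟩
  {4,6,7}:  v_{4} + v_{6} + v_{7} = v_{8} — sig = ⟨3 | 1⟩
  {3,8,10}:  v_{3} + v_{8} + v_{10} = v_{5} + v_{6} + v_{7} — sig = ⟨3 | 1 1 1⟩
  {2,8,10}:  v_{2} + v_{8} + v_{10} = 2·v_{6} + v_{7} — sig = ⟨3 | 1 2⟩
  {1,5,8}:  v_{1} + v_{5} + v_{8} = 3·v_{4} + v_{10} — sig = ⟨3 | 1 3⟩
  {1,3,8}:  v_{1} + v_{3} + v_{8} = 2·v_{4} — sig = ⟨3 | 2⟩
  {1,3,6,7}:  v_{1} + v_{3} + v_{6} + v_{7} = v_{4} — sig = ⟨4 | 1⟩
  {1,5,6,7}:  v_{1} + v_{5} + v_{6} + v_{7} = 2·v_{4} + v_{10} — sig = ⟨4 | 1 2⟩
  {1,2,3,7,10}:  v_{1} + v_{2} + v_{3} + v_{7} + v_{10} = 0 — sig = ⟨5 | 0⟩

so the primitive-relation signature multiset is
    |P|=2: 5 collections, coeffs (), (1,1), (1,1), (1,1), (1,1)
    |P|=3: 7 collections, coeffs (1), (1), (1), (1,1,1), (1,2), (1,3), (2)
    |P|=4: 2 collections, coeffs (1), (1,2)
    |P|=5: 1 collection, coeffs ()


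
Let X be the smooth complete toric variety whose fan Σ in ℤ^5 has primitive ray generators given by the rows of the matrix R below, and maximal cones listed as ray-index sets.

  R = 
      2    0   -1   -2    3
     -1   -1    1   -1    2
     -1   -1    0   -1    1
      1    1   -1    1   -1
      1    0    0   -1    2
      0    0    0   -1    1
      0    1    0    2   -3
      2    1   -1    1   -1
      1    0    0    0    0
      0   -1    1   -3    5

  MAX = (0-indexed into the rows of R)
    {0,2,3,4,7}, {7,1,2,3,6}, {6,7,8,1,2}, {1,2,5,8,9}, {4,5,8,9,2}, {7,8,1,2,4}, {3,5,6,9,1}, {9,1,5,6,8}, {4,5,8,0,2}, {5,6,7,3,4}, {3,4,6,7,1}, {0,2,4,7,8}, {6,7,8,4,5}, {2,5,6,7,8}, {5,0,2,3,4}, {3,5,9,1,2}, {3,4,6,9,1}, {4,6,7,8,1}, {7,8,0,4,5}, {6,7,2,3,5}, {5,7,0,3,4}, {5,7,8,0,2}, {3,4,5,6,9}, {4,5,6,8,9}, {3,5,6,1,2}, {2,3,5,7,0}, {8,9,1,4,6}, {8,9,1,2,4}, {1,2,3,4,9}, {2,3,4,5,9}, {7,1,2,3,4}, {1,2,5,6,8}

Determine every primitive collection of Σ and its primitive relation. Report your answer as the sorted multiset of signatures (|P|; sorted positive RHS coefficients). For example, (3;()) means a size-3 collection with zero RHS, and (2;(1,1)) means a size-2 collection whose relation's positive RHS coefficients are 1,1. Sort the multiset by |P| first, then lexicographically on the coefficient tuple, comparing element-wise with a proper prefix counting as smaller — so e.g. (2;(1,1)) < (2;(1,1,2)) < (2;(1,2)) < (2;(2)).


Σ has 10 primitive collections:

  P = {3,8}:  v_{3} + v_{8} = v_{7}  so sig = (2;(1))
  P = {0,6}:  v_{0} + v_{6} = v_{5} + v_{7}  so sig = (2;(1,1))
  P = {0,9}:  v_{0} + v_{9} = v_{2} + 3·v_{4} + v_{5}  so sig = (2;(1,1,3))
  P = {0,1}:  v_{0} + v_{1} = v_{2} + 2·v_{4}  so sig = (2;(1,2))
  P = {7,9}:  v_{7} + v_{9} = 2·v_{4}  so sig = (2;(2))
  P = {2,4,6}:  v_{2} + v_{4} + v_{6} = 0  so sig = (3;())
  P = {1,4,5}:  v_{1} + v_{4} + v_{5} = v_{9}  so sig = (3;(1))
  P = {1,5,7}:  v_{1} + v_{5} + v_{7} = v_{4}  so sig = (3;(1))
  P = {2,6,9}:  v_{2} + v_{6} + v_{9} = v_{1} + v_{5}  so sig = (3;(1,1))
  P = {2,4,5,7}:  v_{2} + v_{4} + v_{5} + v_{7} = v_{0}  so sig = (4;(1))

Sorted signature multiset PRS(X):
[(2;(1)), (2;(1,1)), (2;(1,1,3)), (2;(1,2)), (2;(2)), (3;()), (3;(1)), (3;(1)), (3;(1,1)), (4;(1))]


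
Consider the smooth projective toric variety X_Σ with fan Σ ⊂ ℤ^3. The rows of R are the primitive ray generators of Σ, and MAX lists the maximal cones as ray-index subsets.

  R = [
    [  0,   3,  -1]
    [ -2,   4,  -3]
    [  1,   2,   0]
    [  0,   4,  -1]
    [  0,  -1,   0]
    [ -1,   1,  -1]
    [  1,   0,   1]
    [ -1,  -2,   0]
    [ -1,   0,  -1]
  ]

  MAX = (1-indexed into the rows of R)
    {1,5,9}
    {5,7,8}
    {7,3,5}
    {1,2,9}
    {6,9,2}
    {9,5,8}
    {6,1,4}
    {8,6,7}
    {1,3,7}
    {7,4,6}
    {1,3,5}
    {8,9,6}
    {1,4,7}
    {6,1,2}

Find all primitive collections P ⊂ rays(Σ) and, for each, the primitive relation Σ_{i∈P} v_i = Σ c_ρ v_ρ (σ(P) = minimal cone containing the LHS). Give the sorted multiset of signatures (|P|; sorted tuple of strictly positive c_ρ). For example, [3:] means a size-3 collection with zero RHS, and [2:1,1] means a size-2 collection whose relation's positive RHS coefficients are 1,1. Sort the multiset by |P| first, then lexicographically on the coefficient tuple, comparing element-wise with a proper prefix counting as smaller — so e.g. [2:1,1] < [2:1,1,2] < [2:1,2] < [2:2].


Minimal non-faces — 18 found among 9 rays, 14 max cones:

  {3,8}:  v_{3} + v_{8} = 0 — sig = [2:]
  {7,9}:  v_{7} + v_{9} = 0 — sig = [2:]
  {1,8}:  v_{1} + v_{8} = v_{6} — sig = [2:1]
  {3,6}:  v_{3} + v_{6} = v_{1} — sig = [2:1]
  {4,5}:  v_{4} + v_{5} = v_{1} — sig = [2:1]
  {5,6}:  v_{5} + v_{6} = v_{9} — sig = [2:1]
  {2,7}:  v_{2} + v_{7} = v_{1} + v_{6} — sig = [2:1,1]
  {3,9}:  v_{3} + v_{9} = v_{1} + v_{5} — sig = [2:1,1]
  {4,9}:  v_{4} + v_{9} = v_{1} + v_{6} — sig = [2:1,1]
  {2,3}:  v_{2} + v_{3} = 2·v_{1} + v_{9} — sig = [2:1,2]
  {2,5}:  v_{2} + v_{5} = v_{1} + 2·v_{9} — sig = [2:1,2]
  {2,8}:  v_{2} + v_{8} = 2·v_{6} + v_{9} — sig = [2:1,2]
  {3,4}:  v_{3} + v_{4} = 2·v_{1} + v_{7} — sig = [2:1,2]
  {4,8}:  v_{4} + v_{8} = 2·v_{6} + v_{7} — sig = [2:1,2]
  {2,4}:  v_{2} + v_{4} = 2·v_{1} + 2·v_{6} — sig = [2:2,2]
  {1,5,7}:  v_{1} + v_{5} + v_{7} = v_{3} — sig = [3:1]
  {1,6,7}:  v_{1} + v_{6} + v_{7} = v_{4} — sig = [3:1]
  {1,6,9}:  v_{1} + v_{6} + v_{9} = v_{2} — sig = [3:1]

Signatures (|P|; sorted positive RHS coefficients), sorted:
[[2:], [2:], [2:1], [2:1], [2:1], [2:1], [2:1,1], [2:1,1], [2:1,1], [2:1,2], [2:1,2], [2:1,2], [2:1,2], [2:1,2], [2:2,2], [3:1], [3:1], [3:1]]


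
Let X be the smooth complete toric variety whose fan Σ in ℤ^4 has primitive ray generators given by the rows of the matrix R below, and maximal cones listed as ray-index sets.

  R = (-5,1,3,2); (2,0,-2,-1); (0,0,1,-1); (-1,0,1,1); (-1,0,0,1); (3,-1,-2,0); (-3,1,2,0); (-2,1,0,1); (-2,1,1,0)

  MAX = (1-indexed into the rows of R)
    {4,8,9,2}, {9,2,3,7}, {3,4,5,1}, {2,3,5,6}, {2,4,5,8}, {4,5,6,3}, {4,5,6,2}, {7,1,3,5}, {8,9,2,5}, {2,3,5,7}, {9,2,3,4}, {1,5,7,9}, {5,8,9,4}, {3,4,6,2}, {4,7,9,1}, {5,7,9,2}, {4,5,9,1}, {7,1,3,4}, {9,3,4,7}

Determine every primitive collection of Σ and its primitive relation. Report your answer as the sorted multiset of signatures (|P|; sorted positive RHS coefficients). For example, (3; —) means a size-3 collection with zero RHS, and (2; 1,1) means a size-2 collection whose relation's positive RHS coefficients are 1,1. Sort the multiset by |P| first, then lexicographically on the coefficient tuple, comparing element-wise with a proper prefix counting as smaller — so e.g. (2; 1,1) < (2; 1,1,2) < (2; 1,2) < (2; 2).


|primitive collections| = 14. Relations:

  {6,7}:  v_{6} + v_{7} = 0  ⟹  sig = (2; —)
  {3,8}:  v_{3} + v_{8} = v_{9}  ⟹  sig = (2; 1)
  {1,2}:  v_{1} + v_{2} = v_{5} + v_{9}  ⟹  sig = (2; 1,1)
  {1,6}:  v_{1} + v_{6} = v_{4} + v_{5}  ⟹  sig = (2; 1,1)
  {6,9}:  v_{6} + v_{9} = v_{2} + v_{4}  ⟹  sig = (2; 1,1)
  {7,8}:  v_{7} + v_{8} = v_{5} + 2·v_{9}  ⟹  sig = (2; 1,2)
  {1,8}:  v_{1} + v_{8} = v_{4} + 2·v_{5} + 2·v_{9}  ⟹  sig = (2; 1,2,2)
  {6,8}:  v_{6} + v_{8} = 2·v_{2} + 2·v_{4} + v_{5}  ⟹  sig = (2; 1,2,2)
  {2,4,7}:  v_{2} + v_{4} + v_{7} = v_{9}  ⟹  sig = (3; 1)
  {3,5,9}:  v_{3} + v_{5} + v_{9} = v_{7}  ⟹  sig = (3; 1)
  {4,5,7}:  v_{4} + v_{5} + v_{7} = v_{1}  ⟹  sig = (3; 1)
  {1,3,9}:  v_{1} + v_{3} + v_{9} = v_{4} + 2·v_{7}  ⟹  sig = (3; 1,2)
  {2,3,4,5}:  v_{2} + v_{3} + v_{4} + v_{5} = 0  ⟹  sig = (4; —)
  {2,4,5,9}:  v_{2} + v_{4} + v_{5} + v_{9} = v_{8}  ⟹  sig = (4; 1)

Sorted signature multiset PRS(X):
    (2; —)
    (2; 1)
    (2; 1,1)
    (2; 1,1)
    (2; 1,1)
    (2; 1,2)
    (2; 1,2,2)
    (2; 1,2,2)
    (3; 1)
    (3; 1)
    (3; 1)
    (3; 1,2)
    (4; —)
    (4; 1)


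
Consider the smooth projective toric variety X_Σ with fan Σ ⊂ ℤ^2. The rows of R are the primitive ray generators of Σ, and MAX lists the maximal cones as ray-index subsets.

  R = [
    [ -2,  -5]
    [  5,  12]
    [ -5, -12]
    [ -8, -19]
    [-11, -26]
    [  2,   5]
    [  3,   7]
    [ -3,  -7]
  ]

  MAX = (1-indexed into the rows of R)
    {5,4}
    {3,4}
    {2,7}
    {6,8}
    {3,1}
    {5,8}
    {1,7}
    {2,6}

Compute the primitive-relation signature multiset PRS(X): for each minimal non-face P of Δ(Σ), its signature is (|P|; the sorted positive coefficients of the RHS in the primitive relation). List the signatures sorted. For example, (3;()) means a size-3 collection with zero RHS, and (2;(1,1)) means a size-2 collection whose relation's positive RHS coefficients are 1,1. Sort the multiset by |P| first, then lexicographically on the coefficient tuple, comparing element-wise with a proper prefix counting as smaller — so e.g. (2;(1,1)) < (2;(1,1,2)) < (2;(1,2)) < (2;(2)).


Σ has 20 primitive collections:

  P = {1,6}:  v_{1} + v_{6} = 0 — sig = (2;())
  P = {2,3}:  v_{2} + v_{3} = 0 — sig = (2;())
  P = {7,8}:  v_{7} + v_{8} = 0 — sig = (2;())
  P = {1,2}:  v_{1} + v_{2} = v_{7} — sig = (2;(1))
  P = {1,8}:  v_{1} + v_{8} = v_{3} — sig = (2;(1))
  P = {2,4}:  v_{2} + v_{4} = v_{8} — sig = (2;(1))
  P = {2,8}:  v_{2} + v_{8} = v_{6} — sig = (2;(1))
  P = {3,6}:  v_{3} + v_{6} = v_{8} — sig = (2;(1))
  P = {3,7}:  v_{3} + v_{7} = v_{1} — sig = (2;(1))
  P = {3,8}:  v_{3} + v_{8} = v_{4} — sig = (2;(1))
  P = {4,7}:  v_{4} + v_{7} = v_{3} — sig = (2;(1))
  P = {4,8}:  v_{4} + v_{8} = v_{5} — sig = (2;(1))
  P = {5,7}:  v_{5} + v_{7} = v_{4} — sig = (2;(1))
  P = {6,7}:  v_{6} + v_{7} = v_{2} — sig = (2;(1))
  P = {1,5}:  v_{1} + v_{5} = v_{3} + v_{4} — sig = (2;(1,1))
  P = {1,4}:  v_{1} + v_{4} = 2·v_{3} — sig = (2;(2))
  P = {2,5}:  v_{2} + v_{5} = 2·v_{8} — sig = (2;(2))
  P = {3,5}:  v_{3} + v_{5} = 2·v_{4} — sig = (2;(2))
  P = {4,6}:  v_{4} + v_{6} = 2·v_{8} — sig = (2;(2))
  P = {5,6}:  v_{5} + v_{6} = 3·v_{8} — sig = (2;(3))

so the primitive-relation signature multiset is
{ (2;()) ×3,  (2;(1)) ×11,  (2;(1,1)),  (2;(2)) ×4,  (2;(3)) }


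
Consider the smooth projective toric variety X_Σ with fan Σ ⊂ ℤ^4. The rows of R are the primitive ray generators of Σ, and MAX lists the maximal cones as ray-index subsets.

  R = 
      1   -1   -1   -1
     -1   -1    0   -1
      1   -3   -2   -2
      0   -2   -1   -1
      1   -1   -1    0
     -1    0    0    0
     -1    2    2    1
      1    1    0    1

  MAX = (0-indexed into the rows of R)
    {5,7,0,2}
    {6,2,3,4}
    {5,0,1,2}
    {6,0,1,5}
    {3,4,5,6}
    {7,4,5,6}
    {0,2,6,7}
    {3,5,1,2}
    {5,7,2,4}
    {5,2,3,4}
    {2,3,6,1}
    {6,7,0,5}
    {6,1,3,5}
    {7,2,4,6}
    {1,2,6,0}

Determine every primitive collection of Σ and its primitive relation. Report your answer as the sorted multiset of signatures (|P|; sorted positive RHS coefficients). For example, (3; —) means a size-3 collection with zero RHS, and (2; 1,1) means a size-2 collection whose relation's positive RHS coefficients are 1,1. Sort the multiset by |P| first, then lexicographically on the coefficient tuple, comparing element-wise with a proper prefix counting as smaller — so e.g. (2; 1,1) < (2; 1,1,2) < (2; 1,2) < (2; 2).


Primitive collections (6):

  • {1,7}:  v_{1} + v_{7} = 0 — sig = (2; —)
  • {0,3}:  v_{0} + v_{3} = v_{2} — sig = (2; 1)
  • {1,4}:  v_{1} + v_{4} = v_{3} — sig = (2; 1)
  • {3,7}:  v_{3} + v_{7} = v_{4} — sig = (2; 1)
  • {0,4}:  v_{0} + v_{4} = v_{2} + v_{7} — sig = (2; 1,1)
  • {2,5,6}:  v_{2} + v_{5} + v_{6} = v_{1} — sig = (3; 1)

Hence PRS(X_Σ) =
[(2; —), (2; 1), (2; 1), (2; 1), (2; 1,1), (3; 1)]


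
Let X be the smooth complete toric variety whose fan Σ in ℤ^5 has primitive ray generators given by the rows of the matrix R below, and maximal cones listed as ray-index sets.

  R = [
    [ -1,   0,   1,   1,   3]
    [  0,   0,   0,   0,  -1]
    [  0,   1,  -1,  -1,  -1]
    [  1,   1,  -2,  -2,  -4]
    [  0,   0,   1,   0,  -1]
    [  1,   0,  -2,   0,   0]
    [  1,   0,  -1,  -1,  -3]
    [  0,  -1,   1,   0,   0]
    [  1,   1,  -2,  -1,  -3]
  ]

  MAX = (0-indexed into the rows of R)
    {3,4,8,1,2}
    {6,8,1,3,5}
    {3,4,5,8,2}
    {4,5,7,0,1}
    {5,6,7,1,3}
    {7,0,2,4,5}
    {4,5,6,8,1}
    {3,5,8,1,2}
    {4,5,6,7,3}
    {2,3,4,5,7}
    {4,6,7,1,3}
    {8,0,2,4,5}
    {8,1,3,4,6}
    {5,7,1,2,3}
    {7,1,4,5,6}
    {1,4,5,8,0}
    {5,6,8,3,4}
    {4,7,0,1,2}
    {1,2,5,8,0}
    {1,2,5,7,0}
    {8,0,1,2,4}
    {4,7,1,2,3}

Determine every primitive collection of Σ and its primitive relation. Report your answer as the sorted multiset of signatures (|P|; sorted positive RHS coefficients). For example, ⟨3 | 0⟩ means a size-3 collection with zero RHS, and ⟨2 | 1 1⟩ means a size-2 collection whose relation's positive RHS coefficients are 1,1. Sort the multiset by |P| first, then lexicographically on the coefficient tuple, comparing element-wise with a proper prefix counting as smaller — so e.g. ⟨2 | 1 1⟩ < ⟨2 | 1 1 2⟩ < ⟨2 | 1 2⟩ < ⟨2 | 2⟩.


Σ has 6 primitive collections:

  {0,6}:  v_{0} + v_{6} = 0  so sig = ⟨2 | 0⟩
  {0,3}:  v_{0} + v_{3} = v_{2}  so sig = ⟨2 | 1⟩
  {2,6}:  v_{2} + v_{6} = v_{3}  so sig = ⟨2 | 1⟩
  {7,8}:  v_{7} + v_{8} = v_{6}  so sig = ⟨2 | 1⟩
  {1,2,4,5}:  v_{1} + v_{2} + v_{4} + v_{5} = v_{8}  so sig = ⟨4 | 1⟩
  {1,3,4,5}:  v_{1} + v_{3} + v_{4} + v_{5} = v_{6} + v_{8}  so sig = ⟨4 | 1 1⟩

Hence PRS(X_Σ) =
    |P|=2: 4 collections, coeffs (), (1), (1), (1)
    |P|=4: 2 collections, coeffs (1), (1,1)


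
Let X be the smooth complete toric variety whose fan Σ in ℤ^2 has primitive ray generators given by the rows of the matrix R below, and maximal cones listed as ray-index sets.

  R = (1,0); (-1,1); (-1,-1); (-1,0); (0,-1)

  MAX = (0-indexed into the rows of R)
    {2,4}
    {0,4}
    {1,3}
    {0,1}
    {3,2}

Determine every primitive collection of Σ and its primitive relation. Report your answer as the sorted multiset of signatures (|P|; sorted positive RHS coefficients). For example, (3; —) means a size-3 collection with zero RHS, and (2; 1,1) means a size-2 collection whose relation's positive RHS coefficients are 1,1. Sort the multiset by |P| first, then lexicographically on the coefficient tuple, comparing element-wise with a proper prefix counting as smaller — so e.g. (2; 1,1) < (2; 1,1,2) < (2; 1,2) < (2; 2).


|primitive collections| = 5. Relations:

  • {0,3}:  v_{0} + v_{3} = 0 — sig = (2; —)
  • {0,2}:  v_{0} + v_{2} = v_{4} — sig = (2; 1)
  • {1,4}:  v_{1} + v_{4} = v_{3} — sig = (2; 1)
  • {3,4}:  v_{3} + v_{4} = v_{2} — sig = (2; 1)
  • {1,2}:  v_{1} + v_{2} = 2·v_{3} — sig = (2; 2)

Signatures (|P|; sorted positive RHS coefficients), sorted:
{ (2; —),  (2; 1) ×3,  (2; 2) }


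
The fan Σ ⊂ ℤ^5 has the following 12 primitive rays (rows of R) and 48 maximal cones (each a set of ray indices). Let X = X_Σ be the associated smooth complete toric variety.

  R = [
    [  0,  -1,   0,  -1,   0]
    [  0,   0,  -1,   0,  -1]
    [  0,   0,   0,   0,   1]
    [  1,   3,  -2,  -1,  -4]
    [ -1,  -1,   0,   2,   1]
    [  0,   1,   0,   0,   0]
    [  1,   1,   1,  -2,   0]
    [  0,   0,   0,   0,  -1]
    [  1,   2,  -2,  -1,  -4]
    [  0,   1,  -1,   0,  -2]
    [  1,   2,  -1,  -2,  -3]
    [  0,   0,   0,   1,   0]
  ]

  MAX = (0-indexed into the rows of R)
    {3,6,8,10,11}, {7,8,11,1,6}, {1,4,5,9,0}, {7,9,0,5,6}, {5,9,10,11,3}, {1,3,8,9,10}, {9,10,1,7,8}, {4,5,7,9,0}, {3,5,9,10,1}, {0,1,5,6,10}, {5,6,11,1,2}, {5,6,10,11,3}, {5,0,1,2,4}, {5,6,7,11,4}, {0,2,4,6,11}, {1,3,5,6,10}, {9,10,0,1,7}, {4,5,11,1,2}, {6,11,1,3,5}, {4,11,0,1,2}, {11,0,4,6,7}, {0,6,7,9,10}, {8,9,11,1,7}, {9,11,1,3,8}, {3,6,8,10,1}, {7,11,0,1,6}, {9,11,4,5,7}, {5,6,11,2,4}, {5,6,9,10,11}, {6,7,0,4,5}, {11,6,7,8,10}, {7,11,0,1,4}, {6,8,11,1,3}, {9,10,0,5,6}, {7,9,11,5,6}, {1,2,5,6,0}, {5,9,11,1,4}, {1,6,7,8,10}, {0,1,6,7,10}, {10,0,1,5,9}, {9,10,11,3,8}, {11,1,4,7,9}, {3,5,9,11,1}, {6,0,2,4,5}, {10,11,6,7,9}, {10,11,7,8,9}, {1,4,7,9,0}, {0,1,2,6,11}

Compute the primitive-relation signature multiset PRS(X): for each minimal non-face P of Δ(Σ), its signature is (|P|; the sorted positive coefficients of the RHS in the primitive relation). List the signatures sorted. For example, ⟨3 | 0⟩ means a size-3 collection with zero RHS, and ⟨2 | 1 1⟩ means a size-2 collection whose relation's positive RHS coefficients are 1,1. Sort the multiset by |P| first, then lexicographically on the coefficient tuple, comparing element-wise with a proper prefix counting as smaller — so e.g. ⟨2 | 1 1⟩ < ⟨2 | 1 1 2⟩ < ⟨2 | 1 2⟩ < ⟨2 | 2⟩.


Minimal non-faces — 23 found among 12 rays, 48 max cones:

  P={2,7}:  v_{2} + v_{7} = 0  ⟹  sig = ⟨2 | 0⟩
  P={4,10}:  v_{4} + v_{10} = v_{9}  ⟹  sig = ⟨2 | 1⟩
  P={5,8}:  v_{5} + v_{8} = v_{3}  ⟹  sig = ⟨2 | 1⟩
  P={0,3}:  v_{0} + v_{3} = v_{1} + v_{10}  ⟹  sig = ⟨2 | 1 1⟩
  P={2,9}:  v_{2} + v_{9} = v_{1} + v_{5}  ⟹  sig = ⟨2 | 1 1⟩
  P={3,7}:  v_{3} + v_{7} = v_{9} + v_{10} + v_{11}  ⟹  sig = ⟨2 | 1 1 1⟩
  P={4,8}:  v_{4} + v_{8} = v_{1} + v_{9} + v_{11}  ⟹  sig = ⟨2 | 1 1 1⟩
  P={3,4}:  v_{3} + v_{4} = v_{1} + v_{5} + v_{9} + v_{11}  ⟹  sig = ⟨2 | 1 1 1 1⟩
  P={2,8}:  v_{2} + v_{8} = 3·v_{1} + v_{5} + v_{6} + v_{11}  ⟹  sig = ⟨2 | 1 1 1 3⟩
  P={2,10}:  v_{2} + v_{10} = 2·v_{1} + v_{5} + v_{6}  ⟹  sig = ⟨2 | 1 1 2⟩
  P={2,3}:  v_{2} + v_{3} = 3·v_{1} + 2·v_{5} + v_{6} + v_{11}  ⟹  sig = ⟨2 | 1 1 2 3⟩
  P={0,8}:  v_{0} + v_{8} = 3·v_{1} + v_{6} + v_{7}  ⟹  sig = ⟨2 | 1 1 3⟩
  P={0,5,11}:  v_{0} + v_{5} + v_{11} = 0  ⟹  sig = ⟨3 | 0⟩
  P={1,4,6}:  v_{1} + v_{4} + v_{6} = 0  ⟹  sig = ⟨3 | 0⟩
  P={1,5,7}:  v_{1} + v_{5} + v_{7} = v_{9}  ⟹  sig = ⟨3 | 1⟩
  P={1,6,9}:  v_{1} + v_{6} + v_{9} = v_{10}  ⟹  sig = ⟨3 | 1⟩
  P={1,10,11}:  v_{1} + v_{10} + v_{11} = v_{8}  ⟹  sig = ⟨3 | 1⟩
  P={0,9,11}:  v_{0} + v_{9} + v_{11} = v_{1} + v_{7}  ⟹  sig = ⟨3 | 1 1⟩
  P={4,6,9}:  v_{4} + v_{6} + v_{9} = v_{5} + v_{7}  ⟹  sig = ⟨3 | 1 1⟩
  P={0,10,11}:  v_{0} + v_{10} + v_{11} = 2·v_{1} + v_{6} + v_{7}  ⟹  sig = ⟨3 | 1 1 2⟩
  P={3,6,9}:  v_{3} + v_{6} + v_{9} = v_{5} + 2·v_{10} + v_{11}  ⟹  sig = ⟨3 | 1 1 2⟩
  P={5,7,10}:  v_{5} + v_{7} + v_{10} = v_{6} + 2·v_{9}  ⟹  sig = ⟨3 | 1 2⟩
  P={6,8,9}:  v_{6} + v_{8} + v_{9} = 2·v_{10} + v_{11}  ⟹  sig = ⟨3 | 1 2⟩

Hence PRS(X_Σ) =
    ⟨2 | 0⟩
    ⟨2 | 1⟩
    ⟨2 | 1⟩
    ⟨2 | 1 1⟩
    ⟨2 | 1 1⟩
    ⟨2 | 1 1 1⟩
    ⟨2 | 1 1 1⟩
    ⟨2 | 1 1 1 1⟩
    ⟨2 | 1 1 1 3⟩
    ⟨2 | 1 1 2⟩
    ⟨2 | 1 1 2 3⟩
    ⟨2 | 1 1 3⟩
    ⟨3 | 0⟩
    ⟨3 | 0⟩
    ⟨3 | 1⟩
    ⟨3 | 1⟩
    ⟨3 | 1⟩
    ⟨3 | 1 1⟩
    ⟨3 | 1 1⟩
    ⟨3 | 1 1 2⟩
    ⟨3 | 1 1 2⟩
    ⟨3 | 1 2⟩
    ⟨3 | 1 2⟩


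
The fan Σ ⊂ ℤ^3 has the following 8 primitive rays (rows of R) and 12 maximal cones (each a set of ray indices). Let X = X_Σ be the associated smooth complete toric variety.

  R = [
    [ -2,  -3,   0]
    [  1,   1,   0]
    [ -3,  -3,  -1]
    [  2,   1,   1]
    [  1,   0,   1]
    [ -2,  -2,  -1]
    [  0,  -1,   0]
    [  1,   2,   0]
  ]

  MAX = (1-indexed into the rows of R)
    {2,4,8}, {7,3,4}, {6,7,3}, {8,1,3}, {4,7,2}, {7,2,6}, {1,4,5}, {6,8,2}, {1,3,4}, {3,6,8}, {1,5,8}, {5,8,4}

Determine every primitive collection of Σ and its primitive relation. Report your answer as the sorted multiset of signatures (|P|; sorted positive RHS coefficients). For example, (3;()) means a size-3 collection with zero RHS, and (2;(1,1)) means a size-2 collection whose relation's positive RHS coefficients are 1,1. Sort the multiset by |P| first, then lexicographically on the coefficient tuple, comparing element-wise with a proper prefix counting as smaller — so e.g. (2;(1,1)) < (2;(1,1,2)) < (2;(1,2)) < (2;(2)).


12 collections generate NE(X_Σ); each relation:

  P={2,3}:  v_{2} + v_{3} = v_{6}  ⟹  sig = (2;(1))
  P={2,5}:  v_{2} + v_{5} = v_{4}  ⟹  sig = (2;(1))
  P={3,5}:  v_{3} + v_{5} = v_{1}  ⟹  sig = (2;(1))
  P={4,6}:  v_{4} + v_{6} = v_{7}  ⟹  sig = (2;(1))
  P={7,8}:  v_{7} + v_{8} = v_{2}  ⟹  sig = (2;(1))
  P={1,2}:  v_{1} + v_{2} = v_{3} + v_{4}  ⟹  sig = (2;(1,1))
  P={5,6}:  v_{5} + v_{6} = v_{3} + v_{4}  ⟹  sig = (2;(1,1))
  P={1,6}:  v_{1} + v_{6} = 2·v_{3} + v_{4}  ⟹  sig = (2;(1,2))
  P={5,7}:  v_{5} + v_{7} = v_{3} + 2·v_{4}  ⟹  sig = (2;(1,2))
  P={1,7}:  v_{1} + v_{7} = 2·v_{3} + 2·v_{4}  ⟹  sig = (2;(2,2))
  P={3,4,8}:  v_{3} + v_{4} + v_{8} = 0  ⟹  sig = (3;())
  P={1,4,8}:  v_{1} + v_{4} + v_{8} = v_{5}  ⟹  sig = (3;(1))

so the primitive-relation signature multiset is
[(2;(1)), (2;(1)), (2;(1)), (2;(1)), (2;(1)), (2;(1,1)), (2;(1,1)), (2;(1,2)), (2;(1,2)), (2;(2,2)), (3;()), (3;(1))]


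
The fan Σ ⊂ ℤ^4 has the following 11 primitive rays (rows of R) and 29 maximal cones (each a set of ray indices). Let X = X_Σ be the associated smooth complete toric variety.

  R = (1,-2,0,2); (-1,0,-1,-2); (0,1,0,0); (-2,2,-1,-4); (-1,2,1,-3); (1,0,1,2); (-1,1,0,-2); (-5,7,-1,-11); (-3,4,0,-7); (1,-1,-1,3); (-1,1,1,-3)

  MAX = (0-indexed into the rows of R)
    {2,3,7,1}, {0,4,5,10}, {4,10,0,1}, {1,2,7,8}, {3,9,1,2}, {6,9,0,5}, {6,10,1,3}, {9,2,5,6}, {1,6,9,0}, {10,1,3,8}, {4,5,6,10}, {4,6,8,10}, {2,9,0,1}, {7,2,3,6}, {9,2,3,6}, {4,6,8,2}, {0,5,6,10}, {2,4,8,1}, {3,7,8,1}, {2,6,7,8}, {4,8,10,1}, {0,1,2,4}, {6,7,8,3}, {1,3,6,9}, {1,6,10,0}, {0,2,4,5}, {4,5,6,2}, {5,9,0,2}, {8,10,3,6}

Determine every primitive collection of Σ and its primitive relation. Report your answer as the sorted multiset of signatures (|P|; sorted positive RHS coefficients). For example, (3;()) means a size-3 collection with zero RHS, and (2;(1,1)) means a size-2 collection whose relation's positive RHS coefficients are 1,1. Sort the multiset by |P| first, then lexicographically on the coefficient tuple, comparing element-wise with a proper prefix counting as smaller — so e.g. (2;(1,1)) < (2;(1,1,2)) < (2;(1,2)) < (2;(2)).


Δ(Σ) — 11 vertices, 22 min non-faces:

  {1,5}:  v_{1} + v_{5} = 0 — sig = (2;())
  {9,10}:  v_{9} + v_{10} = 0 — sig = (2;())
  {0,3}:  v_{0} + v_{3} = v_{1} — sig = (2;(1))
  {2,10}:  v_{2} + v_{10} = v_{4} — sig = (2;(1))
  {3,4}:  v_{3} + v_{4} = v_{8} — sig = (2;(1))
  {4,9}:  v_{4} + v_{9} = v_{2} — sig = (2;(1))
  {0,8}:  v_{0} + v_{8} = v_{1} + v_{4} — sig = (2;(1,1))
  {3,5}:  v_{3} + v_{5} = v_{2} + v_{6} — sig = (2;(1,1))
  {8,9}:  v_{8} + v_{9} = v_{2} + v_{3} — sig = (2;(1,1))
  {0,7}:  v_{0} + v_{7} = v_{1} + v_{2} + v_{8} — sig = (2;(1,1,1))
  {5,8}:  v_{5} + v_{8} = v_{2} + v_{4} + v_{6} — sig = (2;(1,1,1))
  {5,7}:  v_{5} + v_{7} = 2·v_{2} + v_{6} + v_{8} — sig = (2;(1,1,2))
  {4,7}:  v_{4} + v_{7} = v_{2} + 2·v_{8} — sig = (2;(1,2))
  {7,10}:  v_{7} + v_{10} = 2·v_{8} — sig = (2;(2))
  {7,9}:  v_{7} + v_{9} = 2·v_{2} + 2·v_{3} — sig = (2;(2,2))
  {0,2,6}:  v_{0} + v_{2} + v_{6} = 0 — sig = (3;())
  {0,4,6}:  v_{0} + v_{4} + v_{6} = v_{10} — sig = (3;(1))
  {1,2,6}:  v_{1} + v_{2} + v_{6} = v_{3} — sig = (3;(1))
  {2,3,8}:  v_{2} + v_{3} + v_{8} = v_{7} — sig = (3;(1))
  {1,4,6}:  v_{1} + v_{4} + v_{6} = v_{3} + v_{10} — sig = (3;(1,1))
  {1,6,7}:  v_{1} + v_{6} + v_{7} = 2·v_{3} + v_{8} — sig = (3;(1,2))
  {1,6,8}:  v_{1} + v_{6} + v_{8} = 2·v_{3} + v_{10} — sig = (3;(1,2))

Signatures (|P|; sorted positive RHS coefficients), sorted:
{ (2;()) ×2,  (2;(1)) ×4,  (2;(1,1)) ×3,  (2;(1,1,1)) ×2,  (2;(1,1,2)),  (2;(1,2)),  (2;(2)),  (2;(2,2)),  (3;()),  (3;(1)) ×3,  (3;(1,1)),  (3;(1,2)) ×2 }


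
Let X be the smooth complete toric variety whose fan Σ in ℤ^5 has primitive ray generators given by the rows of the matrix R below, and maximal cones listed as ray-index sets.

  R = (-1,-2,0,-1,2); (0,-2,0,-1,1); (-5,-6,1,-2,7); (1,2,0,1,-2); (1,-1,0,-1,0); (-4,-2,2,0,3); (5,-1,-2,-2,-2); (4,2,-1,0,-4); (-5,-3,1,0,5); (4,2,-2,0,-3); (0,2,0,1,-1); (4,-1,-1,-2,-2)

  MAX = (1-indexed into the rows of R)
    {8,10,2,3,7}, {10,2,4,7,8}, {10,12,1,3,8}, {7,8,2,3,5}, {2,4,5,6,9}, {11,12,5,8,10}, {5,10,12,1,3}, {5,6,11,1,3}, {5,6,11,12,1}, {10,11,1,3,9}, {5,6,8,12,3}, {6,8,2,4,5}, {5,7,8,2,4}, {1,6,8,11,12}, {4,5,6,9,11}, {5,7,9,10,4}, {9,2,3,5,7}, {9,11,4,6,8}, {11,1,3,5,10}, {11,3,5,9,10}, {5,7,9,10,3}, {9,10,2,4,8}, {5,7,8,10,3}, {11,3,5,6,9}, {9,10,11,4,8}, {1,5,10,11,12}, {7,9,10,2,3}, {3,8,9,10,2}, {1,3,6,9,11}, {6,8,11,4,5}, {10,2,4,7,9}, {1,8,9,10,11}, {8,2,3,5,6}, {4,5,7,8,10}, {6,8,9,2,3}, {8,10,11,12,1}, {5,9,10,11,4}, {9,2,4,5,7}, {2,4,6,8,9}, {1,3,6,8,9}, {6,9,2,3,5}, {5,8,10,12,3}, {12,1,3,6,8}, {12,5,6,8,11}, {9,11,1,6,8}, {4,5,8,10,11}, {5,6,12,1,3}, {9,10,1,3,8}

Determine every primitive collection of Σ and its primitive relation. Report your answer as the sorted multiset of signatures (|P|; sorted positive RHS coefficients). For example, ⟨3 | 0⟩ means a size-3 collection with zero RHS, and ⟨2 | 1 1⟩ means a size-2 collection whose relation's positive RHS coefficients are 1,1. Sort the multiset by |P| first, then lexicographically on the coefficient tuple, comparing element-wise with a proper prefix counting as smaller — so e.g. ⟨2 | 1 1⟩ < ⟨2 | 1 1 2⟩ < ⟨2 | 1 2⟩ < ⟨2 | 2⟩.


Σ has 19 primitive collections:

  P={1,4}:  v_{1} + v_{4} = 0 ; sig = ⟨2 | 0⟩
  P={2,11}:  v_{2} + v_{11} = 0 ; sig = ⟨2 | 0⟩
  P={6,10}:  v_{6} + v_{10} = 0 ; sig = ⟨2 | 0⟩
  P={1,2}:  v_{1} + v_{2} = v_{3} + v_{8} ; sig = ⟨2 | 1 1⟩
  P={3,4}:  v_{3} + v_{4} = v_{5} + v_{9} ; sig = ⟨2 | 1 1⟩
  P={4,12}:  v_{4} + v_{12} = v_{5} + v_{8} ; sig = ⟨2 | 1 1⟩
  P={6,7}:  v_{6} + v_{7} = v_{2} + v_{5} ; sig = ⟨2 | 1 1⟩
  P={7,11}:  v_{7} + v_{11} = v_{5} + v_{10} ; sig = ⟨2 | 1 1⟩
  P={9,12}:  v_{9} + v_{12} = v_{3} + v_{8} ; sig = ⟨2 | 1 1⟩
  P={1,7}:  v_{1} + v_{7} = v_{3} + v_{5} + v_{8} + v_{10} ; sig = ⟨2 | 1 1 1 1⟩
  P={2,12}:  v_{2} + v_{12} = v_{3} + v_{5} + 2·v_{8} ; sig = ⟨2 | 1 1 2⟩
  P={7,12}:  v_{7} + v_{12} = v_{3} + 2·v_{5} + 2·v_{8} + v_{10} ; sig = ⟨2 | 1 1 2 2⟩
  P={1,5,8}:  v_{1} + v_{5} + v_{8} = v_{12} ; sig = ⟨3 | 1⟩
  P={1,5,9}:  v_{1} + v_{5} + v_{9} = v_{3} ; sig = ⟨3 | 1⟩
  P={2,5,10}:  v_{2} + v_{5} + v_{10} = v_{7} ; sig = ⟨3 | 1⟩
  P={3,8,11}:  v_{3} + v_{8} + v_{11} = v_{1} ; sig = ⟨3 | 1⟩
  P={5,8,9}:  v_{5} + v_{8} + v_{9} = v_{2} ; sig = ⟨3 | 1⟩
  P={3,11,12}:  v_{3} + v_{11} + v_{12} = 2·v_{1} + v_{5} ; sig = ⟨3 | 1 2⟩
  P={7,8,9}:  v_{7} + v_{8} + v_{9} = 2·v_{2} + v_{10} ; sig = ⟨3 | 1 2⟩

Hence PRS(X_Σ) =
[⟨2 | 0⟩, ⟨2 | 0⟩, ⟨2 | 0⟩, ⟨2 | 1 1⟩, ⟨2 | 1 1⟩, ⟨2 | 1 1⟩, ⟨2 | 1 1⟩, ⟨2 | 1 1⟩, ⟨2 | 1 1⟩, ⟨2 | 1 1 1 1⟩, ⟨2 | 1 1 2⟩, ⟨2 | 1 1 2 2⟩, ⟨3 | 1⟩, ⟨3 | 1⟩, ⟨3 | 1⟩, ⟨3 | 1⟩, ⟨3 | 1⟩, ⟨3 | 1 2⟩, ⟨3 | 1 2⟩]
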